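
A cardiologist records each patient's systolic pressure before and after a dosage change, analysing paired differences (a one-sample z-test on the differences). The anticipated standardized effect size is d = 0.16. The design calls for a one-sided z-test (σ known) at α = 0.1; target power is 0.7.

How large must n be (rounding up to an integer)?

n = 128

Set Φ(δ − 1.282) = 0.7; then δ − 1.282 = Φ⁻¹(0.7) = 0.524, giving δ = 1.806.
δ = d·√n ⇒ n = (δ/d)² = (1.806 / 0.16)² = 127.40.
Rounding up, n = 128.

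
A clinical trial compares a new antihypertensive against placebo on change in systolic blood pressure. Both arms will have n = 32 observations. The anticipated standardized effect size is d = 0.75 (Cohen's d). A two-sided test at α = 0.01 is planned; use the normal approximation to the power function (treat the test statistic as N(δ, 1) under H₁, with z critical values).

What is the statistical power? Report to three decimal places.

Power ≈ 0.664

Noncentrality parameter: δ = d·√(n/2) = 0.75 × √(32/2) = 3.0000
Critical value for a two-sided test at α = 0.01: z_{α/2} = 2.576.
Power = Φ(δ − 2.576) + Φ(−δ − 2.576) = Φ(0.424) + Φ(-5.576) = 0.6643 + 0.0000 = 0.6643.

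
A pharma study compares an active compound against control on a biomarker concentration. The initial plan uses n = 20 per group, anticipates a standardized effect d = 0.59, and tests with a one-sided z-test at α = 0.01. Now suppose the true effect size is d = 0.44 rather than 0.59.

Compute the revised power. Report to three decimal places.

With d = 0.44: δ = d·√(n/2) = 0.44 × √(20/2) = 1.3914. Critical value z_{0.01} = 2.326.
Revised power = Φ(δ − 2.326) = Φ(-0.935) = 0.1749.

Power ≈ 0.175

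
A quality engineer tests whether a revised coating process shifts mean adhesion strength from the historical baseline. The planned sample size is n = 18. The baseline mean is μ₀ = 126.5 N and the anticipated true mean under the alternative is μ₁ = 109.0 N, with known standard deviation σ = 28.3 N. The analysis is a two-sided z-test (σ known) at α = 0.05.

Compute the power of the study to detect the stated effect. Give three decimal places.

Standardized effect: d = |μ₁ − μ₀| / σ = |109.0 − 126.5| / 28.3 = 0.6184
Noncentrality parameter: δ = d·√n = 0.6184 × √18 = 2.6235
Critical value for a two-sided test at α = 0.05: z_{α/2} = 1.960.
Power = Φ(δ − 1.960) + Φ(−δ − 1.960) = Φ(0.664) + Φ(-4.584) = 0.7465 + 0.0000 = 0.7465.

Power ≈ 0.747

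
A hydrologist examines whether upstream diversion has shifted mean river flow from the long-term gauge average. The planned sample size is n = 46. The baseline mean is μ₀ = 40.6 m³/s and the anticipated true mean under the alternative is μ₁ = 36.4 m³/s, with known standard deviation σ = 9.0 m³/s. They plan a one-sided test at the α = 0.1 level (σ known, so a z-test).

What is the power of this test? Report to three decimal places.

Standardized effect: d = |μ₁ − μ₀| / σ = |36.4 − 40.6| / 9.0 = 0.4667
Noncentrality parameter: λ = d·√n = 0.4667 × √46 = 3.1651
Critical value for a one-sided test at α = 0.1: z_α = 1.282.
Power = P(Z > 1.282 − λ) = Φ(1.884) = 0.9702.

Power ≈ 0.970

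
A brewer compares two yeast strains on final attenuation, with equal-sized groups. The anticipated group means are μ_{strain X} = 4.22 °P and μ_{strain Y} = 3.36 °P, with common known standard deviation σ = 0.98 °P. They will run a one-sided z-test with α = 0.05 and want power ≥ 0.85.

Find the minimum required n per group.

Standardized effect: d = |μ_{strain X} − μ_{strain Y}| / σ = |4.22 − 3.36| / 0.98 = 0.8776
Set Φ(δ − 1.645) = 0.85; then δ − 1.645 = Φ⁻¹(0.85) = 1.036, giving δ = 2.681.
δ = d·√(n/2) ⇒ n = 2(δ/d)² = 2 × (2.681 / 0.8776)² = 18.67.
Round up to the next whole unit.

n = 19 per group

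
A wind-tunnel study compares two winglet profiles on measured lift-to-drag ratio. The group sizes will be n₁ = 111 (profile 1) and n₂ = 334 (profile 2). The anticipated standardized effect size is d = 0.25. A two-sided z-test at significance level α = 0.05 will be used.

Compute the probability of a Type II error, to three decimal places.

Noncentrality parameter: δ = d / √(1/n₁ + 1/n₂) = 0.25 / √(1/111 + 1/334) = 2.2819
Critical value for a two-sided test at α = 0.05: z_{α/2} = 1.960.
Power = Φ(δ − 1.960) + Φ(−δ − 1.960) = Φ(0.322) + Φ(-4.242) = 0.6262 + 0.0000 = 0.6263.
Type II error: β = 1 − power = 1 − 0.6263 = 0.3737.

β ≈ 0.374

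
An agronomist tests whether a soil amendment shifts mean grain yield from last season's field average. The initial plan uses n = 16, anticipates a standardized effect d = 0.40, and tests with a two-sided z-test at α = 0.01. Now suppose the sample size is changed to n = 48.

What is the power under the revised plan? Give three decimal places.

Power ≈ 0.577

With n = 48: δ = d·√n = 0.40 × √48 = 2.7713. Critical value z_{0.005} = 2.576.
Revised power = Φ(δ − 2.576) + Φ(−δ − 2.576) = Φ(0.195) + Φ(-5.347) = 0.5775 + 0.0000 = 0.5775.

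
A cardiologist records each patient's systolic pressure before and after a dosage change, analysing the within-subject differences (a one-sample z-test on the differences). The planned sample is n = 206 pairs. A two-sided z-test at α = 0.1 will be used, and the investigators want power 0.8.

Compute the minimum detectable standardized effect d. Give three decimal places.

Required noncentrality: δ = z_{0.05} + z_{0.20} = 1.645 + 0.842 = 2.486.
(Lower-tail contribution to power is negligible for δ > 0.)
δ = d·√n ⇒ d = δ/√n = 2.486/√206 = 0.1732.

d ≈ 0.173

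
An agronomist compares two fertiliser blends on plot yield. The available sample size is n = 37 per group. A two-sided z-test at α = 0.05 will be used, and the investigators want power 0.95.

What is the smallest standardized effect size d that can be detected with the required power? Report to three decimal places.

d ≈ 0.838

Required noncentrality: δ = z_{0.025} + z_{0.05} = 1.960 + 1.645 = 3.605.
(The second rejection-region term Φ(−δ − z_{α/2}) is negligible and dropped.)
δ = d·√(n/2) ⇒ d = δ/√(n/2) = 3.605/√(37/2) = 0.8381.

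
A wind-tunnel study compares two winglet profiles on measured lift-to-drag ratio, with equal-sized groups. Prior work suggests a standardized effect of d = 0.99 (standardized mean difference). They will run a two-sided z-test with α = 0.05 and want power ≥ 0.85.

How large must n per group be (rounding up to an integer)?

n = 19 per group

Set Φ(δ − 1.960) = 0.85; then δ − 1.960 = Φ⁻¹(0.85) = 1.036, giving δ = 2.996.
(Ignoring the negligible lower-tail rejection probability gives the usual closed-form inversion.)
δ = d·√(n/2) ⇒ n = 2(δ/d)² = 2 × (2.996 / 0.99)² = 18.32.
Rounding up, n = 19 per group.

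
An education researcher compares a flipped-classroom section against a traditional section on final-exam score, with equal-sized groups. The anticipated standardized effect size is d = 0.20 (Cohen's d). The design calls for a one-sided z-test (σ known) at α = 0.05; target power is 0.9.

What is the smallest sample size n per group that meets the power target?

n = 429 per group

For power 0.9 need Φ(δ − z_{0.05}) = 0.9, so δ = z_{0.05} + z_{0.10} = 1.645 + 1.282 = 2.926.
δ = d·√(n/2) ⇒ n = 2(δ/d)² = 2 × (2.926 / 0.20)² = 428.19.
Rounding up, n = 429 per group.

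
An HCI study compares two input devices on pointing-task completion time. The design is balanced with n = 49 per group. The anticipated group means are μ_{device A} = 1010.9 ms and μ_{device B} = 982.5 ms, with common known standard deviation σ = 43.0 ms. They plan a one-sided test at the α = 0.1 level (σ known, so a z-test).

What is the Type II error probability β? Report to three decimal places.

Standardized effect: d = |μ_{device A} − μ_{device B}| / σ = |1010.9 − 982.5| / 43.0 = 0.6605
Noncentrality parameter: δ = d·√(n/2) = 0.6605 × √(49/2) = 3.2691
One-sided α = 0.1 → critical value z_{0.1} = 1.282.
Power = Φ(δ − 1.282) = Φ(1.988) = 0.9766.
Type II error: β = 1 − power = 1 − 0.9766 = 0.0234.

β ≈ 0.023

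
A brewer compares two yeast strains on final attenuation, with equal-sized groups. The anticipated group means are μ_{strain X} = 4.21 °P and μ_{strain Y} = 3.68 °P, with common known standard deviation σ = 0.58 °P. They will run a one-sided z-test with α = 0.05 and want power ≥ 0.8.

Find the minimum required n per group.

n = 15 per group

Standardized effect: d = |μ_{strain X} − μ_{strain Y}| / σ = |4.21 − 3.68| / 0.58 = 0.9138
Set Φ(δ − 1.645) = 0.8; then δ − 1.645 = Φ⁻¹(0.8) = 0.842, giving δ = 2.486.
δ = d·√(n/2) ⇒ n = 2(δ/d)² = 2 × (2.486 / 0.9138)² = 14.81.
Round up to the next whole unit.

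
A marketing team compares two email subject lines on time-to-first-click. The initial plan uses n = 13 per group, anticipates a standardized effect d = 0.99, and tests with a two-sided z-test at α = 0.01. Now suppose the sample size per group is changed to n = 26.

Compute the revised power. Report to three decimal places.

Power ≈ 0.840

With n = 26 per group: δ = d·√(n/2) = 0.99 × √(26/2) = 3.5695. Critical value z_{0.005} = 2.576.
Revised power = Φ(δ − 2.576) + Φ(−δ − 2.576) = Φ(0.994) + Φ(-6.145) = 0.8398 + 0.0000 = 0.8398.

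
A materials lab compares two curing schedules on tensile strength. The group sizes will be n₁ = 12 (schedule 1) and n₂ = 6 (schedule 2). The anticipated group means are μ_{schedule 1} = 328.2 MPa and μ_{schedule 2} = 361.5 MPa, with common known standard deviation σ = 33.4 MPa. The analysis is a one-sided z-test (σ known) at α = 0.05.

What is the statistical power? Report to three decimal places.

Power ≈ 0.637

Standardized effect: d = |μ_{schedule 1} − μ_{schedule 2}| / σ = |328.2 − 361.5| / 33.4 = 0.9970
Noncentrality parameter: δ = d / √(1/n₁ + 1/n₂) = 0.9970 / √(1/12 + 1/6) = 1.9940
One-sided α = 0.05 → critical value z_{0.05} = 1.645.
Power = Φ(δ − 1.645) = Φ(0.349) = 0.6365.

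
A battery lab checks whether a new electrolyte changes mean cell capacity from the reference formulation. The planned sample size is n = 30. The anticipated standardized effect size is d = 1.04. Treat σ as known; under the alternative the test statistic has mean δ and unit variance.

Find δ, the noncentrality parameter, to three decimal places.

The noncentrality parameter scales effect size by the design's sample-size factor: δ = d·√n = 1.04 × √30 = 5.6963

δ ≈ 5.696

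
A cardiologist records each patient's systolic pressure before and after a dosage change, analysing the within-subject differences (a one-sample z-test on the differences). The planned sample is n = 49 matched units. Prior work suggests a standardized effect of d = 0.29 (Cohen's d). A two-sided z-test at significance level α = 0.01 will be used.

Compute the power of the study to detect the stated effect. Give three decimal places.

Power ≈ 0.293

Noncentrality parameter: δ = d·√n = 0.29 × √49 = 2.0300
Two-sided α = 0.01 → critical value z_{0.005} = 2.576.
Power = Φ(δ − 2.576) + Φ(−δ − 2.576) = Φ(-0.546) + Φ(-4.606) = 0.2926 + 0.0000 = 0.2926.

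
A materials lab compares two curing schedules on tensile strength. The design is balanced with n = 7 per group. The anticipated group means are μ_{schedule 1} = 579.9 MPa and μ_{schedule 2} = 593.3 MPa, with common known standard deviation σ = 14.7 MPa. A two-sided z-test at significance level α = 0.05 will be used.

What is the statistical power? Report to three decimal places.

Standardized effect: d = |μ_{schedule 1} − μ_{schedule 2}| / σ = |579.9 − 593.3| / 14.7 = 0.9116
Noncentrality parameter: δ = d·√(n/2) = 0.9116 × √(7/2) = 1.7054
Two-sided α = 0.05 → critical value z_{0.025} = 1.960.
Power = Φ(δ − 1.960) + Φ(−δ − 1.960) = Φ(-0.255) + Φ(-3.665) = 0.3995 + 0.0001 = 0.3996.

Power ≈ 0.400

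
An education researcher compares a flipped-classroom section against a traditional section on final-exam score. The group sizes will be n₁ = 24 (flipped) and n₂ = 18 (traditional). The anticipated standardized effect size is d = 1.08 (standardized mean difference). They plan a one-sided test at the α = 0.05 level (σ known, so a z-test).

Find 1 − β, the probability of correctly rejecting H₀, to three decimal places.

Power ≈ 0.966

Noncentrality parameter: δ = d / √(1/n₁ + 1/n₂) = 1.08 / √(1/24 + 1/18) = 3.4637
Critical value for a one-sided test at α = 0.05: z_α = 1.645.
Power = P(Z > 1.645 − δ) = Φ(1.819) = 0.9655.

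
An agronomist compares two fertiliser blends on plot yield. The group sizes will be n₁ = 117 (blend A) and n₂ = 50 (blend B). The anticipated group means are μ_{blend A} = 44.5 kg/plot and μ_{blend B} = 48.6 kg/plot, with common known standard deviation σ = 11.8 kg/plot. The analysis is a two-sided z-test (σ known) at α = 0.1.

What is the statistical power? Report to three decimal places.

Standardized effect: d = |μ_{blend A} − μ_{blend B}| / σ = |44.5 − 48.6| / 11.8 = 0.3475
Noncentrality parameter: δ = d / √(1/n₁ + 1/n₂) = 0.3475 / √(1/117 + 1/50) = 2.0565
Critical value for a two-sided test at α = 0.1: z_{α/2} = 1.645.
Power = Φ(δ − 1.645) + Φ(−δ − 1.645) = Φ(0.412) + Φ(-3.701) = 0.6597 + 0.0001 = 0.6598.

Power ≈ 0.660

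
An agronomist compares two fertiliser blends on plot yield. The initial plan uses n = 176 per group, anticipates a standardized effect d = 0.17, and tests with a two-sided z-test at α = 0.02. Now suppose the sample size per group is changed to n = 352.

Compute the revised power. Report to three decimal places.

With n = 352 per group: δ = d·√(n/2) = 0.17 × √(352/2) = 2.2553. Critical value z_{0.01} = 2.326.
Revised power = Φ(δ − 2.326) + Φ(−δ − 2.326) = Φ(-0.071) + Φ(-4.582) = 0.4717 + 0.0000 = 0.4717.

Power ≈ 0.472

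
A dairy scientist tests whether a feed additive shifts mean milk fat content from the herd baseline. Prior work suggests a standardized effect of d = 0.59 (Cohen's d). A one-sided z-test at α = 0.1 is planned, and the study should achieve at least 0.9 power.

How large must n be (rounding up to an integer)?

n = 19

Set Φ(δ − 1.282) = 0.9; then δ − 1.282 = Φ⁻¹(0.9) = 1.282, giving δ = 2.563.
δ = d·√n ⇒ n = (δ/d)² = (2.563 / 0.59)² = 18.87.
Round up to the next whole unit.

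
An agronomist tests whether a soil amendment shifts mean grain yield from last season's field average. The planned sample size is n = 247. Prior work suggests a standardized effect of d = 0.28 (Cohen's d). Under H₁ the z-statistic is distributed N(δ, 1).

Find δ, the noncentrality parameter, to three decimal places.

δ = d·√n = 0.28 × √247 = 4.4005

δ ≈ 4.401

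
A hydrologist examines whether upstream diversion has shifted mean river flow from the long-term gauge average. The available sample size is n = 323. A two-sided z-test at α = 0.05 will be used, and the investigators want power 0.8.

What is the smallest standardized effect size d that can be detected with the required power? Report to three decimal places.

Need Φ(δ − 1.960) = 0.8, so δ = 1.960 + 0.842 = 2.802.
(The second rejection-region term Φ(−δ − z_{α/2}) is negligible and dropped.)
δ = d·√n ⇒ d = δ/√n = 2.802/√323 = 0.1559.

d ≈ 0.156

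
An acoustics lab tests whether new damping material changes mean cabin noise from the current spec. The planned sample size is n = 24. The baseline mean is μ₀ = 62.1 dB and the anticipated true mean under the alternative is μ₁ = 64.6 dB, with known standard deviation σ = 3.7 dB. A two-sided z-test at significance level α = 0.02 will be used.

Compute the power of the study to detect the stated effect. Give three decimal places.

Standardized effect: d = |μ₁ − μ₀| / σ = |64.6 − 62.1| / 3.7 = 0.6757
Noncentrality parameter: δ = d·√n = 0.6757 × √24 = 3.3101
Two-sided α = 0.02 → critical value z_{0.01} = 2.326.
Power = Φ(δ − 2.326) + Φ(−δ − 2.326) = Φ(0.984) + Φ(-5.636) = 0.8374 + 0.0000 = 0.8374.

Power ≈ 0.837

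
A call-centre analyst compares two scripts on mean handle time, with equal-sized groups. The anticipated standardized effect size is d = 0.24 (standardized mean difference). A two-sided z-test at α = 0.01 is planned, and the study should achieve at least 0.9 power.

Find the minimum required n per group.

n = 517 per group

Set Φ(δ − 2.576) = 0.9; then δ − 2.576 = Φ⁻¹(0.9) = 1.282, giving δ = 3.857.
(Ignoring the negligible lower-tail rejection probability gives the usual closed-form inversion.)
δ = d·√(n/2) ⇒ n = 2(δ/d)² = 2 × (3.857 / 0.24)² = 516.65.
Round up to the next whole unit.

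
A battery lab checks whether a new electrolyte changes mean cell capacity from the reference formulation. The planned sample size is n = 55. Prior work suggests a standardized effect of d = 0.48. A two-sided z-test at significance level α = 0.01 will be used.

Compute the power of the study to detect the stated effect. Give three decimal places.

Noncentrality parameter: δ = d·√n = 0.48 × √55 = 3.5598
Critical value for a two-sided test at α = 0.01: z_{α/2} = 2.576.
Power = Φ(δ − 2.576) + Φ(−δ − 2.576) = Φ(0.984) + Φ(-6.136) = 0.8374 + 0.0000 = 0.8374.

Power ≈ 0.837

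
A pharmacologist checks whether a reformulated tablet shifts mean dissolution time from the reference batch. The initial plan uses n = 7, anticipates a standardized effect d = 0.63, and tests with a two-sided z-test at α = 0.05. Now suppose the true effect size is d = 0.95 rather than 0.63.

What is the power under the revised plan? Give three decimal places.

Power ≈ 0.710

With d = 0.95: δ = d·√n = 0.95 × √7 = 2.5135. Critical value z_{0.025} = 1.960.
Revised power = Φ(δ − 1.960) + Φ(−δ − 1.960) = Φ(0.553) + Φ(-4.473) = 0.7100 + 0.0000 = 0.7100.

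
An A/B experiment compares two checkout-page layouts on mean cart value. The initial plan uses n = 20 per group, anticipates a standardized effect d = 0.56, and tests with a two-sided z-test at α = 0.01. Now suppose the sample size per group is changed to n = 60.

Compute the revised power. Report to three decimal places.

With n = 60 per group: δ = d·√(n/2) = 0.56 × √(60/2) = 3.0672. Critical value z_{0.005} = 2.576.
Revised power = Φ(δ − 2.576) + Φ(−δ − 2.576) = Φ(0.491) + Φ(-5.643) = 0.6884 + 0.0000 = 0.6884.

Power ≈ 0.688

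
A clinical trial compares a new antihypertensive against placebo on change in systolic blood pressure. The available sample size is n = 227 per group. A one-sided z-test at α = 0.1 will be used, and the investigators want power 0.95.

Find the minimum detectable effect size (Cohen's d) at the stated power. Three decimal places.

Required noncentrality: δ = z_{0.1} + z_{0.05} = 1.282 + 1.645 = 2.926.
δ = d·√(n/2) ⇒ d = δ/√(n/2) = 2.926/√(227/2) = 0.2747.

d ≈ 0.275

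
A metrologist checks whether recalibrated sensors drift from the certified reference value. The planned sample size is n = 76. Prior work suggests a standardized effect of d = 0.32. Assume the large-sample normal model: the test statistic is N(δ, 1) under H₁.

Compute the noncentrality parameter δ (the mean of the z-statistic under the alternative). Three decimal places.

The noncentrality parameter scales effect size by the design's sample-size factor: δ = d·√n = 0.32 × √76 = 2.7897

δ ≈ 2.790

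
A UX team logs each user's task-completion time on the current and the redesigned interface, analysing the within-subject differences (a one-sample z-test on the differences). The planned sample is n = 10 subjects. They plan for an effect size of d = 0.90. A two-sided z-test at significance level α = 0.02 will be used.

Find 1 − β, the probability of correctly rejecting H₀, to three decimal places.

Noncentrality parameter: δ = d·√n = 0.90 × √10 = 2.8460
Critical value for a two-sided test at α = 0.02: z_{α/2} = 2.326.
Power = Φ(δ − 2.326) + Φ(−δ − 2.326) = Φ(0.520) + Φ(-5.172) = 0.6984 + 0.0000 = 0.6984.

Power ≈ 0.698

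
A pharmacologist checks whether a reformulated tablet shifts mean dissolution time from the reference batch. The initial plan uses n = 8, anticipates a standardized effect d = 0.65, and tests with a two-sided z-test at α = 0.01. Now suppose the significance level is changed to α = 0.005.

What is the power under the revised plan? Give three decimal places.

δ = d·√n = 0.65 × √8 = 1.8385 (unchanged). New critical value: z_{0.0025} = 2.807.
Revised power = Φ(δ − 2.807) + Φ(−δ − 2.807) = Φ(-0.969) + Φ(-4.646) = 0.1664 + 0.0000 = 0.1664.

Power ≈ 0.166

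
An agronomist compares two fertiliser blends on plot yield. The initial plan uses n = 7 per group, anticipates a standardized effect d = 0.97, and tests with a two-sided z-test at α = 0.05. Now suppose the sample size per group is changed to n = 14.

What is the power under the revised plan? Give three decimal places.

Power ≈ 0.728

With n = 14 per group: δ = d·√(n/2) = 0.97 × √(14/2) = 2.5664. Critical value z_{0.025} = 1.960.
Revised power = Φ(δ − 1.960) + Φ(−δ − 1.960) = Φ(0.606) + Φ(-4.526) = 0.7279 + 0.0000 = 0.7279.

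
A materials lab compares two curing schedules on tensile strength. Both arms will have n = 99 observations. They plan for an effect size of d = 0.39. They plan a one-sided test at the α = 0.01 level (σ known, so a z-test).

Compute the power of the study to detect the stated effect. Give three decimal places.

Power ≈ 0.662

Noncentrality parameter: λ = d·√(n/2) = 0.39 × √(99/2) = 2.7439
One-sided α = 0.01 → critical value z_{0.01} = 2.326.
Power = P(Z > 2.326 − λ) = Φ(0.418) = 0.6619.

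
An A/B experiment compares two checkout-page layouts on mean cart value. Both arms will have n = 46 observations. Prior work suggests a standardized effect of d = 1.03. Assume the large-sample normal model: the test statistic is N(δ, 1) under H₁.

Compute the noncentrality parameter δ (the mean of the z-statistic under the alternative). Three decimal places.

The noncentrality parameter scales effect size by the design's sample-size factor: δ = d·√(n/2) = 1.03 × √(46/2) = 4.9397

δ ≈ 4.940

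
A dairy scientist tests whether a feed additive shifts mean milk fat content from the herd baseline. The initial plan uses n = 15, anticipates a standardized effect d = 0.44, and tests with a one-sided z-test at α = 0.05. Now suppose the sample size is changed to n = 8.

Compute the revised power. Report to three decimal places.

With n = 8: δ = d·√n = 0.44 × √8 = 1.2445. Critical value z_{0.05} = 1.645.
Revised power = P(Z > 1.645 − δ) = Φ(-0.400) = 0.3445.

Power ≈ 0.344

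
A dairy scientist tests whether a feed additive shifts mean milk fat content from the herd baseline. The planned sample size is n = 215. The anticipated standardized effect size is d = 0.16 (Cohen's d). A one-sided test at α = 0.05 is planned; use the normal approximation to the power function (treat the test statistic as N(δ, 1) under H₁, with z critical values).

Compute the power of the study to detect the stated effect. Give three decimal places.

Power ≈ 0.758

Noncentrality parameter: δ = d·√n = 0.16 × √215 = 2.3461
One-sided α = 0.05 → critical value z_{0.05} = 1.645.
Power = Φ(δ − 1.645) = Φ(0.701) = 0.7584.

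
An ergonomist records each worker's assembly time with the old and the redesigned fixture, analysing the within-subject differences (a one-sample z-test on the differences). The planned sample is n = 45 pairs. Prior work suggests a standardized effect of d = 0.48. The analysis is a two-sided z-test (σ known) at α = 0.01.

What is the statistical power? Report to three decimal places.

Power ≈ 0.740

Noncentrality parameter: δ = d·√n = 0.48 × √45 = 3.2199
Two-sided α = 0.01 → critical value z_{0.005} = 2.576.
Power = Φ(δ − 2.576) + Φ(−δ − 2.576) = Φ(0.644) + Φ(-5.796) = 0.7402 + 0.0000 = 0.7402.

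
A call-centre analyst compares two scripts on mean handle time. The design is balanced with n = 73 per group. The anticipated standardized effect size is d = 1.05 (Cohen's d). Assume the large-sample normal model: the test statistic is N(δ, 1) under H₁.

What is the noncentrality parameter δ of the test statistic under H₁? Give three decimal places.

The noncentrality parameter scales effect size by the design's sample-size factor: δ = d·√(n/2) = 1.05 × √(73/2) = 6.3436

δ ≈ 6.344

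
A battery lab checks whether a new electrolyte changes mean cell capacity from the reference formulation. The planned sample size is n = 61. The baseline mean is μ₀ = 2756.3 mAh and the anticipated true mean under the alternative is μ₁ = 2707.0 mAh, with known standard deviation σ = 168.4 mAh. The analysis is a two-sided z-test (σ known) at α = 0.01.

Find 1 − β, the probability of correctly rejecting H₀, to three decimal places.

Standardized effect: d = |μ₁ − μ₀| / σ = |2707.0 − 2756.3| / 168.4 = 0.2928
Noncentrality parameter: δ = d·√n = 0.2928 × √61 = 2.2865
Two-sided α = 0.01 → critical value z_{0.005} = 2.576.
Power = Φ(δ − 2.576) + Φ(−δ − 2.576) = Φ(-0.289) + Φ(-4.862) = 0.3862 + 0.0000 = 0.3862.

Power ≈ 0.386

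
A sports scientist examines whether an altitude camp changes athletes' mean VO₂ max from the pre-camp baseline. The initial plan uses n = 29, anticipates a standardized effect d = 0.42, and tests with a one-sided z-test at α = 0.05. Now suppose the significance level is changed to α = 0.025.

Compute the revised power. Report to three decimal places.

Power ≈ 0.619

δ = d·√n = 0.42 × √29 = 2.2618 (unchanged). New critical value: z_{0.025} = 1.960.
Revised power = P(Z > 1.960 − δ) = Φ(0.302) = 0.6186.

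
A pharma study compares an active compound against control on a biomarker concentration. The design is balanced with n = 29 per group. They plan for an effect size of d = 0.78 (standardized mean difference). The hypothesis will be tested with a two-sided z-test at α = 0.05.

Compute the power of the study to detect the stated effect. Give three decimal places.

Power ≈ 0.844

Noncentrality parameter: δ = d·√(n/2) = 0.78 × √(29/2) = 2.9702
Critical value for a two-sided test at α = 0.05: z_{α/2} = 1.960.
Power = Φ(δ − 1.960) + Φ(−δ − 1.960) = Φ(1.010) + Φ(-4.930) = 0.8438 + 0.0000 = 0.8438.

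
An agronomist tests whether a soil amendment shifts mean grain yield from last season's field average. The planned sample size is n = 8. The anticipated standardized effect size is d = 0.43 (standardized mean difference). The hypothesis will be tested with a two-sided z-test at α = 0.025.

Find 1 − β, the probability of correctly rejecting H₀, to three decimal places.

Noncentrality parameter: δ = d·√n = 0.43 × √8 = 1.2162
Critical value for a two-sided test at α = 0.025: z_{α/2} = 2.241.
Power = Φ(δ − 2.241) + Φ(−δ − 2.241) = Φ(-1.025) + Φ(-3.458) = 0.1526 + 0.0003 = 0.1529.

Power ≈ 0.153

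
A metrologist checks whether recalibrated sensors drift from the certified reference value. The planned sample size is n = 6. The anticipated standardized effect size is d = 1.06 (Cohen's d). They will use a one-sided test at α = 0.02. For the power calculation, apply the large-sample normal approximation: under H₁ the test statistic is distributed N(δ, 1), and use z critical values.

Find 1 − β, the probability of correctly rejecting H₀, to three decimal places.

Noncentrality parameter: δ = d·√n = 1.06 × √6 = 2.5965
Critical value for a one-sided test at α = 0.02: z_α = 2.054.
Power = P(Z > 2.054 − δ) = Φ(0.543) = 0.7063.

Power ≈ 0.706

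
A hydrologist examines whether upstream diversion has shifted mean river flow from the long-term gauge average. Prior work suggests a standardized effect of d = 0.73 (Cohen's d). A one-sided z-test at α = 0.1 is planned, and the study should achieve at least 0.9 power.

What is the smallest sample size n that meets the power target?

n = 13

For power 0.9 need Φ(δ − z_{0.1}) = 0.9, so δ = z_{0.1} + z_{0.10} = 1.282 + 1.282 = 2.563.
δ = d·√n ⇒ n = (δ/d)² = (2.563 / 0.73)² = 12.33.
Rounding up, n = 13.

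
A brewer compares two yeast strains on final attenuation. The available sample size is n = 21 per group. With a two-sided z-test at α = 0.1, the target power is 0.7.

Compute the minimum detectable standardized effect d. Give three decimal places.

d ≈ 0.669

Required noncentrality: δ = z_{0.05} + z_{0.30} = 1.645 + 0.524 = 2.169.
(Lower-tail contribution to power is negligible for δ > 0.)
δ = d·√(n/2) ⇒ d = δ/√(n/2) = 2.169/√(21/2) = 0.6694.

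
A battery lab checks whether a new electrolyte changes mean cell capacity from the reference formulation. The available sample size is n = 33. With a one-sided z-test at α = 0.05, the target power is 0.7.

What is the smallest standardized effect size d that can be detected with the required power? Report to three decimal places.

d ≈ 0.378

Need Φ(δ − 1.645) = 0.7, so δ = 1.645 + 0.524 = 2.169.
δ = d·√n ⇒ d = δ/√n = 2.169/√33 = 0.3776.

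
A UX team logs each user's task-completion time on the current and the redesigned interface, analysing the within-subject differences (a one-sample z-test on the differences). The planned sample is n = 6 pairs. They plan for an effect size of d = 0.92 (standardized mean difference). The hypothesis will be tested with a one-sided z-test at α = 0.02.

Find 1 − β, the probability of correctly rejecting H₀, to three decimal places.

Noncentrality parameter: δ = d·√n = 0.92 × √6 = 2.2535
Critical value for a one-sided test at α = 0.02: z_α = 2.054.
Power = Φ(δ − 2.054) = Φ(0.200) = 0.5792.

Power ≈ 0.579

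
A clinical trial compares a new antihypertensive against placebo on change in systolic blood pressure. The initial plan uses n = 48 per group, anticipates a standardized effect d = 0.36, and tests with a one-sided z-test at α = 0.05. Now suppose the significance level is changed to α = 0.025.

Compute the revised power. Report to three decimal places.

Power ≈ 0.422

δ = d·√(n/2) = 0.36 × √(48/2) = 1.7636 (unchanged). New critical value: z_{0.025} = 1.960.
Revised power = Φ(δ − 1.960) = Φ(-0.196) = 0.4222.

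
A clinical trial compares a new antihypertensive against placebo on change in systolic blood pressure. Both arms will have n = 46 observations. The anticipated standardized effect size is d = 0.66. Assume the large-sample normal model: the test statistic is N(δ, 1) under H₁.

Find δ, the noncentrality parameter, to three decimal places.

δ ≈ 3.165

δ = d·√(n/2) = 0.66 × √(46/2) = 3.1652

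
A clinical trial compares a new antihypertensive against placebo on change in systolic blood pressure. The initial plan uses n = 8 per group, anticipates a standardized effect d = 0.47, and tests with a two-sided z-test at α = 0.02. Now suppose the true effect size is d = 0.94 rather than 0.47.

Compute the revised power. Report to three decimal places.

Power ≈ 0.328

With d = 0.94: δ = d·√(n/2) = 0.94 × √(8/2) = 1.8800. Critical value z_{0.01} = 2.326.
Revised power = Φ(δ − 2.326) + Φ(−δ − 2.326) = Φ(-0.446) + Φ(-4.206) = 0.3277 + 0.0000 = 0.3277.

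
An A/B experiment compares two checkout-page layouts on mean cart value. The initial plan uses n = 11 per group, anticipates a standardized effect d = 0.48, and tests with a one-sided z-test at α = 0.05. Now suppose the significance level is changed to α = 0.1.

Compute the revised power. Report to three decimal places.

Power ≈ 0.438

δ = d·√(n/2) = 0.48 × √(11/2) = 1.1257 (unchanged). New critical value: z_{0.1} = 1.282.
Revised power = Φ(δ − 1.282) = Φ(-0.156) = 0.4381.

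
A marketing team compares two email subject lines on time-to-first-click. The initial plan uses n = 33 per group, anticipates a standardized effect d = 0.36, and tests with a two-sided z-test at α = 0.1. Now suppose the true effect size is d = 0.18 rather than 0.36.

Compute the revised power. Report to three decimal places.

With d = 0.18: δ = d·√(n/2) = 0.18 × √(33/2) = 0.7312. Critical value z_{0.05} = 1.645.
Revised power = Φ(δ − 1.645) + Φ(−δ − 1.645) = Φ(-0.914) + Φ(-2.376) = 0.1804 + 0.0088 = 0.1892.

Power ≈ 0.189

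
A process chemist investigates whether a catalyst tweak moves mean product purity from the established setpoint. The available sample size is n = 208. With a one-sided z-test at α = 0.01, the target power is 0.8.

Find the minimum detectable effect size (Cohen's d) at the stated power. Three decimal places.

Required noncentrality: δ = z_{0.01} + z_{0.20} = 2.326 + 0.842 = 3.168.
δ = d·√n ⇒ d = δ/√n = 3.168/√208 = 0.2197.

d ≈ 0.220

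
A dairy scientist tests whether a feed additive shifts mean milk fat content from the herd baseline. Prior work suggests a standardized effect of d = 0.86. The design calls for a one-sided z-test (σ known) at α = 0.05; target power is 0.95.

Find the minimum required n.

Set Φ(δ − 1.645) = 0.95; then δ − 1.645 = Φ⁻¹(0.95) = 1.645, giving δ = 3.290.
δ = d·√n ⇒ n = (δ/d)² = (3.290 / 0.86)² = 14.63.
Rounding up, n = 15.

n = 15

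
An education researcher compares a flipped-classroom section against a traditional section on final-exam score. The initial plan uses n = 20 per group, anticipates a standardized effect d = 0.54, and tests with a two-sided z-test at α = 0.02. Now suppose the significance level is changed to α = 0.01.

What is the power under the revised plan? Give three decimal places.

Power ≈ 0.193

δ = d·√(n/2) = 0.54 × √(20/2) = 1.7076 (unchanged). New critical value: z_{0.005} = 2.576.
Revised power = Φ(δ − 2.576) + Φ(−δ − 2.576) = Φ(-0.868) + Φ(-4.283) = 0.1926 + 0.0000 = 0.1927.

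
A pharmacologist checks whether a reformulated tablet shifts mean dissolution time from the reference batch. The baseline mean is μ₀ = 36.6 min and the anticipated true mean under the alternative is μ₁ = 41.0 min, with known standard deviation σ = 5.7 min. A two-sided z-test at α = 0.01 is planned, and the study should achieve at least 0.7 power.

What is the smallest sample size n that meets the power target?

n = 17

Standardized effect: d = |μ₁ − μ₀| / σ = |41.0 − 36.6| / 5.7 = 0.7719
For power 0.7 need Φ(δ − z_{0.005}) = 0.7, so δ = z_{0.005} + z_{0.30} = 2.576 + 0.524 = 3.100.
(Ignoring the negligible lower-tail rejection probability gives the usual closed-form inversion.)
δ = d·√n ⇒ n = (δ/d)² = (3.100 / 0.7719)² = 16.13.
Rounding up, n = 17.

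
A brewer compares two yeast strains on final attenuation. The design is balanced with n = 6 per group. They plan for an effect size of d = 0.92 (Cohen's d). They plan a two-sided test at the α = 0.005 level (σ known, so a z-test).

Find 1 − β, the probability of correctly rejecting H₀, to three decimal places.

Noncentrality parameter: δ = d·√(n/2) = 0.92 × √(6/2) = 1.5935
Two-sided α = 0.005 → critical value z_{0.0025} = 2.807.
Power = Φ(δ − 2.807) + Φ(−δ − 2.807) = Φ(-1.214) + Φ(-4.401) = 0.1125 + 0.0000 = 0.1125.

Power ≈ 0.112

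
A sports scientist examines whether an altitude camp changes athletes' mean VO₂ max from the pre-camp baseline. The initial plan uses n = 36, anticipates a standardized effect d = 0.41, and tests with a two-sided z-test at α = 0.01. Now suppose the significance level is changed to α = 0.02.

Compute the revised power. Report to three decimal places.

Power ≈ 0.553

δ = d·√n = 0.41 × √36 = 2.4600 (unchanged). New critical value: z_{0.01} = 2.326.
Revised power = Φ(δ − 2.326) + Φ(−δ − 2.326) = Φ(0.134) + Φ(-4.786) = 0.5532 + 0.0000 = 0.5532.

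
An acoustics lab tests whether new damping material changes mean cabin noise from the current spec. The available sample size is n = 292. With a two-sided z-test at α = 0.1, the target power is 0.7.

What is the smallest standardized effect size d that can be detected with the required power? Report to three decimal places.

Required noncentrality: δ = z_{0.05} + z_{0.30} = 1.645 + 0.524 = 2.169.
(The second rejection-region term Φ(−δ − z_{α/2}) is negligible and dropped.)
δ = d·√n ⇒ d = δ/√n = 2.169/√292 = 0.1269.

d ≈ 0.127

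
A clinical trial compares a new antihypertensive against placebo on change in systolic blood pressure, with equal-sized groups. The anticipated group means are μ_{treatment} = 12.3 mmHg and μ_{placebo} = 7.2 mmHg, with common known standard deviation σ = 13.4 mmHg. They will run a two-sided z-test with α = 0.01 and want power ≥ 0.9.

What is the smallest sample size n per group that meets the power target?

Standardized effect: d = |μ_{treatment} − μ_{placebo}| / σ = |12.3 − 7.2| / 13.4 = 0.3806
Set Φ(δ − 2.576) = 0.9; then δ − 2.576 = Φ⁻¹(0.9) = 1.282, giving δ = 3.857.
(For δ > 0 the lower-tail rejection region contributes negligibly to power, so the one-term inversion is standard.)
δ = d·√(n/2) ⇒ n = 2(δ/d)² = 2 × (3.857 / 0.3806)² = 205.44.
Rounding up, n = 206 per group.

n = 206 per group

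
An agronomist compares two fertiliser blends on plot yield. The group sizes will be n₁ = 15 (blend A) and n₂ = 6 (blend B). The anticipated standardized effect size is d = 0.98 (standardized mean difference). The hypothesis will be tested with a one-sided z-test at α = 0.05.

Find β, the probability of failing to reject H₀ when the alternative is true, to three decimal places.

Noncentrality parameter: δ = d / √(1/n₁ + 1/n₂) = 0.98 / √(1/15 + 1/6) = 2.0288
One-sided α = 0.05 → critical value z_{0.05} = 1.645.
Power = Φ(δ − 1.645) = Φ(0.384) = 0.6495.
Type II error: β = 1 − power = 1 − 0.6495 = 0.3505.

β ≈ 0.351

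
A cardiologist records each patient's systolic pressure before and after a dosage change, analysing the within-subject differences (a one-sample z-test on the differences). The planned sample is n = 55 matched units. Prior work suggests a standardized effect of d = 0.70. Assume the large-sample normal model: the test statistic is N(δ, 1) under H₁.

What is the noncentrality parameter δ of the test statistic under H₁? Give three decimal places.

The noncentrality parameter scales effect size by the design's sample-size factor: δ = d·√n = 0.70 × √55 = 5.1913

δ ≈ 5.191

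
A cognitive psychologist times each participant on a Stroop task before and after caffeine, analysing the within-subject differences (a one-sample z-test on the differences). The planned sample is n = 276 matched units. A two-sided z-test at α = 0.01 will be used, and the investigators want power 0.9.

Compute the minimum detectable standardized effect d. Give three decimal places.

Need Φ(δ − 2.576) = 0.9, so δ = 2.576 + 1.282 = 3.857.
(The second rejection-region term Φ(−δ − z_{α/2}) is negligible and dropped.)
δ = d·√n ⇒ d = δ/√n = 3.857/√276 = 0.2322.

d ≈ 0.232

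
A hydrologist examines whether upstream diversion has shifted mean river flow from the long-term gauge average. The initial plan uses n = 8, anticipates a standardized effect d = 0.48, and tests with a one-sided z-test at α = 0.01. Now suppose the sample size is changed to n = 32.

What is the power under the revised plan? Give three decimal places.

Power ≈ 0.651

With n = 32: δ = d·√n = 0.48 × √32 = 2.7153. Critical value z_{0.01} = 2.326.
Revised power = Φ(δ − 2.326) = Φ(0.389) = 0.6513.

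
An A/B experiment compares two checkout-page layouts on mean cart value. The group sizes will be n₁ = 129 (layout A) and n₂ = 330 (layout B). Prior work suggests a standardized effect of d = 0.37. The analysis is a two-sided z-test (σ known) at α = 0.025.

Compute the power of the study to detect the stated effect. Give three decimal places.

Noncentrality parameter: λ = d / √(1/n₁ + 1/n₂) = 0.37 / √(1/129 + 1/330) = 3.5633
Two-sided α = 0.025 → critical value z_{0.0125} = 2.241.
Power = Φ(λ − 2.241) + Φ(−λ − 2.241) = Φ(1.322) + Φ(-5.805) = 0.9069 + 0.0000 = 0.9069.

Power ≈ 0.907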